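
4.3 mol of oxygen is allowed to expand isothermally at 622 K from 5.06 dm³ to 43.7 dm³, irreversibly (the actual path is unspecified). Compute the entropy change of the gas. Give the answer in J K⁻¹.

ΔS_gas = 77.1 J/K

Entropy is a state function, so ΔS_gas depends only on the end states.
For an isothermal ideal gas ΔS_gas = nR ln(V₂/V₁) = 4.3 × 8.314 × ln(43.7/5.06) = 77.1 J/K.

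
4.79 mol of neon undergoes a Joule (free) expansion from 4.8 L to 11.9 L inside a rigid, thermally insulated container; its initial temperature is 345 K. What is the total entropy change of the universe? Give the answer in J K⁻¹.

For an ideal gas in free expansion Q = 0 and W = 0, so T is unchanged.
Entropy is a state function; using a reversible isothermal path, ΔS_gas = nR ln(V₂/V₁) = 4.79 × 8.314 × ln(11.9/4.8) = 36.2 J/K.
The insulated surroundings exchange no heat, so ΔS_surr = 0 and ΔS_universe = ΔS_gas.

ΔS_universe = 36.2 J/K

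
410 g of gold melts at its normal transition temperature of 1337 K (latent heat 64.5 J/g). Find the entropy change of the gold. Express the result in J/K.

ΔS = 19.8 J/K

Heat absorbed by the substance: Q = mL = 410 × 64.5 = 26445 J.
At constant T, ΔS = Q_rev/T = 26445 / 1337 = 19.8 J/K.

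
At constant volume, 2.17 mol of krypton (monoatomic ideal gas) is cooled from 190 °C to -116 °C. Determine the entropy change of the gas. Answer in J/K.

In kelvin: T₁ = 463.15 K, T₂ = 157.15 K. At constant volume, ΔS = nC_V ln(T₂/T₁) with C_V = 3R/2 = 12.47 J mol⁻¹ K⁻¹.
ΔS = 2.17 × 12.47 × ln(157.15/463.15) = -29.3 J/K.

ΔS = -29.3 J/K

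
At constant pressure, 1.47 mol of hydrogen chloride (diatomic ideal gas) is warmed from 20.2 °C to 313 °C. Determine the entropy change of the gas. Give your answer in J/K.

In kelvin: T₁ = 293.35 K, T₂ = 586.15 K. At constant pressure, ΔS = nC_p ln(T₂/T₁) with C_p = 7R/2 = 29.1 J mol⁻¹ K⁻¹.
ΔS = 1.47 × 29.1 × ln(586.15/293.35) = 29.6 J/K.

ΔS = 29.6 J/K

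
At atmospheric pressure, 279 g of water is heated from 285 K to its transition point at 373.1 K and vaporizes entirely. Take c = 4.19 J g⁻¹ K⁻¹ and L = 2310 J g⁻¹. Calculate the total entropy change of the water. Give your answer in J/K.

ΔS = 2040 J/K

Warming step: ΔS₁ = m c ln(T_tr/T_i) = 279 × 4.19 × ln(373.1/285) = 314.9 J/K.
Phase change: ΔS₂ = +mL/T_tr = 279 × 2310 / 373.1 = 1727 J/K.
ΔS_total = (314.9) + (1727) = 2040 J/K.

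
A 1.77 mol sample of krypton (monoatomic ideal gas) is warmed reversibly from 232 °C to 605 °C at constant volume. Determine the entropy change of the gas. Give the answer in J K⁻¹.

In kelvin: T₁ = 505.15 K, T₂ = 878.15 K. At constant volume, ΔS = nC_V ln(T₂/T₁) with C_V = 3R/2 = 12.47 J mol⁻¹ K⁻¹.
ΔS = 1.77 × 12.47 × ln(878.15/505.15) = 12.2 J/K.

ΔS = 12.2 J/K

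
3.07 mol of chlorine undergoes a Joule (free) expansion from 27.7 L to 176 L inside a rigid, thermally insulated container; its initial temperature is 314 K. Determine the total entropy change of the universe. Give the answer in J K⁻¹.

No heat is exchanged and no work is done, so the ideal-gas temperature stays constant.
Entropy is a state function; using a reversible isothermal path, ΔS_gas = nR ln(V₂/V₁) = 3.07 × 8.314 × ln(176/27.7) = 47.2 J/K.
The insulated surroundings exchange no heat, so ΔS_surr = 0 and ΔS_universe = ΔS_gas.

ΔS_universe = 47.2 J/K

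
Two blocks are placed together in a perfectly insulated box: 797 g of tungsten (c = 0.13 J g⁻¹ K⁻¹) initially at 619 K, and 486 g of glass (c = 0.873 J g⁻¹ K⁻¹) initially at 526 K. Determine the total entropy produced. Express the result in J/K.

Energy balance: T_f = (m₁c₁T₁ + m₂c₂T₂)/(m₁c₁ + m₂c₂) = 544.25 K.
ΔS₁ = m₁c₁ ln(T_f/T₁) = 103.61 × ln(544.25/619) = -13.33 J/K.
ΔS₂ = m₂c₂ ln(T_f/T₂) = 424.278 × ln(544.25/526) = 14.47 J/K.
ΔS_total = -13.33 + 14.47 = 1.14 J/K.

ΔS_total = 1.14 J/K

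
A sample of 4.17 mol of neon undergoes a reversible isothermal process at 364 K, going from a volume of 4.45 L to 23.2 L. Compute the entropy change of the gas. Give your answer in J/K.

For an isothermal ideal gas ΔS_gas = nR ln(V₂/V₁) = 4.17 × 8.314 × ln(23.2/4.45) = 57.2 J/K.

ΔS_gas = 57.2 J/K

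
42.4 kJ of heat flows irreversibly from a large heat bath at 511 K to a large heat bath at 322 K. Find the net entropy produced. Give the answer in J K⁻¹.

ΔS_total = 48.7 J/K

ΔS_hot = −Q/T_H = −42400/511 = -82.97 J/K and ΔS_cold = +Q/T_C = 42400/322 = 131.7 J/K.
ΔS_total = -82.97 + 131.7 = 48.7 J/K, positive as the second law requires.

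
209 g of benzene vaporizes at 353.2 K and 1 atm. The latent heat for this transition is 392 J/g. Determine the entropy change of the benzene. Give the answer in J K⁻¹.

Heat absorbed by the substance: Q = mL = 209 × 392 = 81928 J.
At constant T, ΔS = Q_rev/T = 81928 / 353.2 = 232 J/K.

ΔS = 232 J/K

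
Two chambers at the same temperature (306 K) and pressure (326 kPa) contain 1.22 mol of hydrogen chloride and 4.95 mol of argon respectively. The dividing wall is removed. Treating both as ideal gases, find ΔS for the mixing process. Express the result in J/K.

Mole fractions: x_A = 1.22/6.17 = 0.198, x_B = 0.802.
ΔS_mix = −R(n_A ln x_A + n_B ln x_B) = −8.314 × (1.22 ln 0.198 + 4.95 ln 0.802) = 25.5 J/K.

ΔS_mix = 25.5 J/K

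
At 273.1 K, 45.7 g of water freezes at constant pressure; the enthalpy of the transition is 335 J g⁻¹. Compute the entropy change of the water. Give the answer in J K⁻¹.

Heat released by the substance: Q = −mL = −45.7 × 335 = −15309.5 J.
At constant T, ΔS = Q_rev/T = −15309.5 / 273.1 = -56.1 J/K.

ΔS = -56.1 J/K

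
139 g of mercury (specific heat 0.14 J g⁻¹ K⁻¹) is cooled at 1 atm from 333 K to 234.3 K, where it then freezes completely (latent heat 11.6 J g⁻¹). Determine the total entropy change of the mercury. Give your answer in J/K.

Cooling step: ΔS₁ = m c ln(T_tr/T_i) = 139 × 0.14 × ln(234.3/333) = -6.841 J/K.
Phase change: ΔS₂ = −mL/T_tr = −139 × 11.6 / 234.3 = -6.882 J/K.
ΔS_total = (-6.841) + (-6.882) = -13.7 J/K.

ΔS = -13.7 J/K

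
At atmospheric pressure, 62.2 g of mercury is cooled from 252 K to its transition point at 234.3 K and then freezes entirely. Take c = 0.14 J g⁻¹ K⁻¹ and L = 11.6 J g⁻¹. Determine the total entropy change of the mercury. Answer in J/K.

ΔS = -3.71 J/K

Cooling step: ΔS₁ = m c ln(T_tr/T_i) = 62.2 × 0.14 × ln(234.3/252) = -0.6342 J/K.
Phase change: ΔS₂ = −mL/T_tr = −62.2 × 11.6 / 234.3 = -3.079 J/K.
ΔS_total = (-0.6342) + (-3.079) = -3.71 J/K.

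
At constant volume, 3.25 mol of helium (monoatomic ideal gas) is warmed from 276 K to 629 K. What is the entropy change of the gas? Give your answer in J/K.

ΔS = 33.4 J/K

At constant volume, ΔS = nC_V ln(T₂/T₁) with C_V = 3R/2 = 12.47 J mol⁻¹ K⁻¹.
ΔS = 3.25 × 12.47 × ln(629/276) = 33.4 J/K.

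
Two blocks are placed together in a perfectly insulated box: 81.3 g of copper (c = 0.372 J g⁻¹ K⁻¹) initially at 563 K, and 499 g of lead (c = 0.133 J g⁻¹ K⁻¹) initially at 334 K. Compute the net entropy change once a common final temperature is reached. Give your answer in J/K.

ΔS_total = 2.99 J/K

Energy balance: T_f = (m₁c₁T₁ + m₂c₂T₂)/(m₁c₁ + m₂c₂) = 405.69 K.
ΔS₁ = m₁c₁ ln(T_f/T₁) = 30.2436 × ln(405.69/563) = -9.911 J/K.
ΔS₂ = m₂c₂ ln(T_f/T₂) = 66.367 × ln(405.69/334) = 12.9 J/K.
ΔS_total = -9.911 + 12.9 = 2.99 J/K.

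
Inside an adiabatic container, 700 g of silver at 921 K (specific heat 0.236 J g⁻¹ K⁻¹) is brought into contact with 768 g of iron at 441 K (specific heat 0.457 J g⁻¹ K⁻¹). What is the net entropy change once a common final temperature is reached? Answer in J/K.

Energy balance: T_f = (m₁c₁T₁ + m₂c₂T₂)/(m₁c₁ + m₂c₂) = 594.62 K.
ΔS₁ = m₁c₁ ln(T_f/T₁) = 165.2 × ln(594.62/921) = -72.28 J/K.
ΔS₂ = m₂c₂ ln(T_f/T₂) = 350.976 × ln(594.62/441) = 104.9 J/K.
ΔS_total = -72.28 + 104.9 = 32.6 J/K.

ΔS_total = 32.6 J/K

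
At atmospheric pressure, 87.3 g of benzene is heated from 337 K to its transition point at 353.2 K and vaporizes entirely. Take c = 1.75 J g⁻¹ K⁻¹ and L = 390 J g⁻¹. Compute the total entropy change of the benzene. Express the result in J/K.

Warming step: ΔS₁ = m c ln(T_tr/T_i) = 87.3 × 1.75 × ln(353.2/337) = 7.173 J/K.
Phase change: ΔS₂ = +mL/T_tr = 87.3 × 390 / 353.2 = 96.4 J/K.
ΔS_total = (7.173) + (96.4) = 104 J/K.

ΔS = 104 J/K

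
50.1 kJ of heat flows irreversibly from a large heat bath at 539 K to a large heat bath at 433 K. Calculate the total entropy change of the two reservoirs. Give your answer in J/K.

ΔS_total = 22.8 J/K

ΔS_hot = −Q/T_H = −50100/539 = -92.95 J/K and ΔS_cold = +Q/T_C = 50100/433 = 115.7 J/K.
ΔS_total = -92.95 + 115.7 = 22.8 J/K, positive as the second law requires.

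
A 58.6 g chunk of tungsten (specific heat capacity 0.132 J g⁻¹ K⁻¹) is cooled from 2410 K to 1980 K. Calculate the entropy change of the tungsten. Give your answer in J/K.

ΔS = ∫dQ_rev/T = m c ln(T₂/T₁) = 58.6 × 0.132 × ln(1980/2410) = -1.52 J/K.

ΔS = -1.52 J/K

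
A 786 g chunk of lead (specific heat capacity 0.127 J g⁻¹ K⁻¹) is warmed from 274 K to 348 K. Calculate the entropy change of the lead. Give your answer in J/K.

ΔS = ∫dQ_rev/T = m c ln(T₂/T₁) = 786 × 0.127 × ln(348/274) = 23.9 J/K.

ΔS = 23.9 J/K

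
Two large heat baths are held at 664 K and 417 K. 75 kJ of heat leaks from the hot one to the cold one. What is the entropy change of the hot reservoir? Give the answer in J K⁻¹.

The hot reservoir loses heat Q, so ΔS_hot = −Q/T_H = −75000/664 = -113 J/K.

ΔS_hot = -113 J/K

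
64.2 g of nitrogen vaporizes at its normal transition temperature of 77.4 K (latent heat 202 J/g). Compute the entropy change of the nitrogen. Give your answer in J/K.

Heat absorbed by the substance: Q = mL = 64.2 × 202 = 12968.4 J.
At constant T, ΔS = Q_rev/T = 12968.4 / 77.4 = 168 J/K.

ΔS = 168 J/K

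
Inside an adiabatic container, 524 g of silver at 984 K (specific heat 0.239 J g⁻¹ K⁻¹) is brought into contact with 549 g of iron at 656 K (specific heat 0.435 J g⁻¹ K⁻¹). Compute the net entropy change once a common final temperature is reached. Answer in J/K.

Energy balance: T_f = (m₁c₁T₁ + m₂c₂T₂)/(m₁c₁ + m₂c₂) = 768.83 K.
ΔS₁ = m₁c₁ ln(T_f/T₁) = 125.236 × ln(768.83/984) = -30.9 J/K.
ΔS₂ = m₂c₂ ln(T_f/T₂) = 238.815 × ln(768.83/656) = 37.9 J/K.
ΔS_total = -30.9 + 37.9 = 7 J/K.

ΔS_total = 7 J/K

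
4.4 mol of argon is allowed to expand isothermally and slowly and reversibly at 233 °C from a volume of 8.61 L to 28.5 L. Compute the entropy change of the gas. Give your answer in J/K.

For an isothermal ideal gas ΔS_gas = nR ln(V₂/V₁) = 4.4 × 8.314 × ln(28.5/8.61) = 43.8 J/K.

ΔS_gas = 43.8 J/K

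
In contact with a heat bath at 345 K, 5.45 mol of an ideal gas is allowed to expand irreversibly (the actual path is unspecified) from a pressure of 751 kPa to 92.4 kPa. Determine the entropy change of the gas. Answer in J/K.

Entropy is a state function, so ΔS_gas depends only on the end states.
For an isothermal ideal gas ΔS_gas = nR ln(P₁/P₂) = 5.45 × 8.314 × ln(751/92.4) = 94.9 J/K.

ΔS_gas = 94.9 J/K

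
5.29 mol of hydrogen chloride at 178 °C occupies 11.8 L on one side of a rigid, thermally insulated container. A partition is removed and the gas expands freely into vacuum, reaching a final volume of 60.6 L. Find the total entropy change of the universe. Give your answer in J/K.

For an ideal gas in free expansion Q = 0 and W = 0, so T is unchanged.
Entropy is a state function; using a reversible isothermal path, ΔS_gas = nR ln(V₂/V₁) = 5.29 × 8.314 × ln(60.6/11.8) = 72 J/K.
The insulated surroundings exchange no heat, so ΔS_surr = 0 and ΔS_universe = ΔS_gas.

ΔS_universe = 72 J/K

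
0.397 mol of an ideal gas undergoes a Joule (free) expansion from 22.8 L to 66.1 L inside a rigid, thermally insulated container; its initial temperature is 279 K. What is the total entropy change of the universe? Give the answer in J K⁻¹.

ΔS_universe = 3.51 J/K

No heat is exchanged and no work is done, so the ideal-gas temperature stays constant.
Entropy is a state function; using a reversible isothermal path, ΔS_gas = nR ln(V₂/V₁) = 0.397 × 8.314 × ln(66.1/22.8) = 3.51 J/K.
The insulated surroundings exchange no heat, so ΔS_surr = 0 and ΔS_universe = ΔS_gas.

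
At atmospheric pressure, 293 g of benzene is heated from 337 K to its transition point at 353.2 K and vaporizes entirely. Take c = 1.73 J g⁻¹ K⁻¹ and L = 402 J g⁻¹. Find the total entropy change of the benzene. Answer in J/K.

Warming step: ΔS₁ = m c ln(T_tr/T_i) = 293 × 1.73 × ln(353.2/337) = 23.8 J/K.
Phase change: ΔS₂ = +mL/T_tr = 293 × 402 / 353.2 = 333.5 J/K.
ΔS_total = (23.8) + (333.5) = 357 J/K.

ΔS = 357 J/K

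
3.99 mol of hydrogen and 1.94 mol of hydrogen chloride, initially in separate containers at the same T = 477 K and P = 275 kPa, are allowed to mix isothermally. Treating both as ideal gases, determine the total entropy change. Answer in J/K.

ΔS_mix = 31.2 J/K

Mole fractions: x_A = 3.99/5.93 = 0.673, x_B = 0.327.
ΔS_mix = −R(n_A ln x_A + n_B ln x_B) = −8.314 × (3.99 ln 0.673 + 1.94 ln 0.327) = 31.2 J/K.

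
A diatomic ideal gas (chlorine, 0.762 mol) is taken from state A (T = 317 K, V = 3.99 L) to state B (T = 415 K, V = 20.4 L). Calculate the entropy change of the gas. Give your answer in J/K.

ΔS = 14.6 J/K

Entropy is a state function: ΔS = nC_V ln(T₂/T₁) + nR ln(V₂/V₁), with C_V = 5R/2 = 20.79 J mol⁻¹ K⁻¹ for a diatomic ideal gas.
ΔS = 0.762 × [20.79 × ln(415/317) + 8.314 × ln(20.4/3.99)] = 14.6 J/K.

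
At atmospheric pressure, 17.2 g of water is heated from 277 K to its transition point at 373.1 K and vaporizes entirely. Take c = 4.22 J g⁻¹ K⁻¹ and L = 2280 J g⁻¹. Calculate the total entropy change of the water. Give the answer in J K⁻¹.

Warming step: ΔS₁ = m c ln(T_tr/T_i) = 17.2 × 4.22 × ln(373.1/277) = 21.62 J/K.
Phase change: ΔS₂ = +mL/T_tr = 17.2 × 2280 / 373.1 = 105.1 J/K.
ΔS_total = (21.62) + (105.1) = 127 J/K.

ΔS = 127 J/K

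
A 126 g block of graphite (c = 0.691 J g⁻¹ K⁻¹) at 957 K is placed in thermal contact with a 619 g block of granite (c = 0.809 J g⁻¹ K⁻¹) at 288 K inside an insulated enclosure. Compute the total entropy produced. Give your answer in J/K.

Energy balance: T_f = (m₁c₁T₁ + m₂c₂T₂)/(m₁c₁ + m₂c₂) = 387.09 K.
ΔS₁ = m₁c₁ ln(T_f/T₁) = 87.066 × ln(387.09/957) = -78.81 J/K.
ΔS₂ = m₂c₂ ln(T_f/T₂) = 500.771 × ln(387.09/288) = 148.1 J/K.
ΔS_total = -78.81 + 148.1 = 69.3 J/K.

ΔS_total = 69.3 J/K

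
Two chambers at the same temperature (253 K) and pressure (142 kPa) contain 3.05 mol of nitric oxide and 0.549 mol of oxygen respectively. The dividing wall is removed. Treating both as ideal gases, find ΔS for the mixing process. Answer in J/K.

Mole fractions: x_A = 3.05/3.6 = 0.847, x_B = 0.153.
ΔS_mix = −R(n_A ln x_A + n_B ln x_B) = −8.314 × (3.05 ln 0.847 + 0.549 ln 0.153) = 12.8 J/K.

ΔS_mix = 12.8 J/K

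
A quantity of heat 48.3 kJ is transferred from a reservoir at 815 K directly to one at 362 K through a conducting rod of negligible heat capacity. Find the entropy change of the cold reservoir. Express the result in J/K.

ΔS_cold = 133 J/K

The cold reservoir gains heat Q, so ΔS_cold = +Q/T_C = 48300/362 = 133 J/K.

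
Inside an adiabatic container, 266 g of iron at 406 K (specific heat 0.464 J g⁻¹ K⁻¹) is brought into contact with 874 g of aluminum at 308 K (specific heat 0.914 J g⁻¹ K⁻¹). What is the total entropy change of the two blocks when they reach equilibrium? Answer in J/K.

ΔS_total = 4.36 J/K

Energy balance: T_f = (m₁c₁T₁ + m₂c₂T₂)/(m₁c₁ + m₂c₂) = 321.12 K.
ΔS₁ = m₁c₁ ln(T_f/T₁) = 123.424 × ln(321.12/406) = -28.95 J/K.
ΔS₂ = m₂c₂ ln(T_f/T₂) = 798.836 × ln(321.12/308) = 33.31 J/K.
ΔS_total = -28.95 + 33.31 = 4.36 J/K.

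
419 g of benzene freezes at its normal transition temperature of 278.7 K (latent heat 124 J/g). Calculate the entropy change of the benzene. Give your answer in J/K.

Heat released by the substance: Q = −mL = −419 × 124 = −51956 J.
At constant T, ΔS = Q_rev/T = −51956 / 278.7 = -186 J/K.

ΔS = -186 J/K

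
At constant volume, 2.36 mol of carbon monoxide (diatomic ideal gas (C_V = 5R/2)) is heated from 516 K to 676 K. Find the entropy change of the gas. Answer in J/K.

ΔS = 13.2 J/K

At constant volume, ΔS = nC_V ln(T₂/T₁) with C_V = 5R/2 = 20.79 J mol⁻¹ K⁻¹.
ΔS = 2.36 × 20.79 × ln(676/516) = 13.2 J/K.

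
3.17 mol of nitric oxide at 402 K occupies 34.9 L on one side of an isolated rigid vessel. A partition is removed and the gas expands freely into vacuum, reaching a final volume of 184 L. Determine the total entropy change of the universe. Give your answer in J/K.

ΔS_universe = 43.8 J/K

No heat is exchanged and no work is done, so the ideal-gas temperature stays constant.
Entropy is a state function; using a reversible isothermal path, ΔS_gas = nR ln(V₂/V₁) = 3.17 × 8.314 × ln(184/34.9) = 43.8 J/K.
The insulated surroundings exchange no heat, so ΔS_surr = 0 and ΔS_universe = ΔS_gas.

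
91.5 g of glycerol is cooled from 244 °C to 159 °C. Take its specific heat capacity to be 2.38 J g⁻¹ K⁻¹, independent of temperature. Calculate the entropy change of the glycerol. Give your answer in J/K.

ΔS = -39.1 J/K

In kelvin: T₁ = 517.15 K, T₂ = 432.15 K. ΔS = ∫dQ_rev/T = m c ln(T₂/T₁) = 91.5 × 2.38 × ln(432.15/517.15) = -39.1 J/K.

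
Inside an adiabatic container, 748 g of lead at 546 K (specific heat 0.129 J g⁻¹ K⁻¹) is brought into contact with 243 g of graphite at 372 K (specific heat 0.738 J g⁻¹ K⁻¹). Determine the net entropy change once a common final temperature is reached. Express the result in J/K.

ΔS_total = 4.77 J/K

Energy balance: T_f = (m₁c₁T₁ + m₂c₂T₂)/(m₁c₁ + m₂c₂) = 432.87 K.
ΔS₁ = m₁c₁ ln(T_f/T₁) = 96.492 × ln(432.87/546) = -22.404 J/K.
ΔS₂ = m₂c₂ ln(T_f/T₂) = 179.334 × ln(432.87/372) = 27.177 J/K.
ΔS_total = -22.404 + 27.177 = 4.77 J/K.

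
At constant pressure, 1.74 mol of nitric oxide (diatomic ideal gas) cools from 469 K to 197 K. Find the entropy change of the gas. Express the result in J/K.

ΔS = -43.9 J/K

At constant pressure, ΔS = nC_p ln(T₂/T₁) with C_p = 7R/2 = 29.1 J mol⁻¹ K⁻¹.
ΔS = 1.74 × 29.1 × ln(197/469) = -43.9 J/K.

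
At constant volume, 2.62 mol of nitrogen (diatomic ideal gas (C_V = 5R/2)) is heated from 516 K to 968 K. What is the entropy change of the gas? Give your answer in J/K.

At constant volume, ΔS = nC_V ln(T₂/T₁) with C_V = 5R/2 = 20.79 J mol⁻¹ K⁻¹.
ΔS = 2.62 × 20.79 × ln(968/516) = 34.3 J/K.

ΔS = 34.3 J/K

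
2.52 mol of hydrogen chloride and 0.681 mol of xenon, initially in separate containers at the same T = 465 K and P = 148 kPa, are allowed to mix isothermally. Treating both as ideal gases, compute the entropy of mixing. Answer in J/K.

Mole fractions: x_A = 2.52/3.2 = 0.787, x_B = 0.213.
ΔS_mix = −R(n_A ln x_A + n_B ln x_B) = −8.314 × (2.52 ln 0.787 + 0.681 ln 0.213) = 13.8 J/K.

ΔS_mix = 13.8 J/K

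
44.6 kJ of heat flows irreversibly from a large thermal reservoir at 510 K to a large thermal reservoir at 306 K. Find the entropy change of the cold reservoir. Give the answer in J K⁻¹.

The cold reservoir gains heat Q, so ΔS_cold = +Q/T_C = 44600/306 = 146 J/K.

ΔS_cold = 146 J/K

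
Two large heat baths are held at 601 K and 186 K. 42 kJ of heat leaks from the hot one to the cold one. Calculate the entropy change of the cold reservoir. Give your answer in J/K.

The cold reservoir gains heat Q, so ΔS_cold = +Q/T_C = 42000/186 = 226 J/K.

ΔS_cold = 226 J/K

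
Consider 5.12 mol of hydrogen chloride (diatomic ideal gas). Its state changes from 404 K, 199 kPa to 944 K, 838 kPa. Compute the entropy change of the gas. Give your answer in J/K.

ΔS = 65.2 J/K

ΔS = nC_p ln(T₂/T₁) − nR ln(P₂/P₁), with C_p = 7R/2 = 29.1 J mol⁻¹ K⁻¹ for a diatomic ideal gas.
ΔS = 5.12 × [29.1 × ln(944/404) − 8.314 × ln(838/199)] = 65.2 J/K.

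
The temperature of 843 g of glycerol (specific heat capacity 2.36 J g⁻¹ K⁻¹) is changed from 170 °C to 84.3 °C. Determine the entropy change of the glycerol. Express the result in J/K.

ΔS = -428 J/K

In kelvin: T₁ = 443.15 K, T₂ = 357.45 K. ΔS = ∫dQ_rev/T = m c ln(T₂/T₁) = 843 × 2.36 × ln(357.45/443.15) = -428 J/K.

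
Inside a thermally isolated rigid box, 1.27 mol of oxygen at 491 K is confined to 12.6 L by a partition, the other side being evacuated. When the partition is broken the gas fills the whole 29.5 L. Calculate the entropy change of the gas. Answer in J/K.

For an ideal gas in free expansion Q = 0 and W = 0, so T is unchanged.
Entropy is a state function; using a reversible isothermal path, ΔS_gas = nR ln(V₂/V₁) = 1.27 × 8.314 × ln(29.5/12.6) = 8.98 J/K.

ΔS_gas = 8.98 J/K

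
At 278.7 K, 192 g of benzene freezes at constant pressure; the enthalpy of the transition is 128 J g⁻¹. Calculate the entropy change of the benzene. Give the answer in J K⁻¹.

Heat released by the substance: Q = −mL = −192 × 128 = −24576 J.
At constant T, ΔS = Q_rev/T = −24576 / 278.7 = -88.2 J/K.

ΔS = -88.2 J/K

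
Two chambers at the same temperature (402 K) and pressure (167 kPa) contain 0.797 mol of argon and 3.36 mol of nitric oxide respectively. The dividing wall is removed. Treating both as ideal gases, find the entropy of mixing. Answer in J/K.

Mole fractions: x_A = 0.797/4.16 = 0.192, x_B = 0.808.
ΔS_mix = −R(n_A ln x_A + n_B ln x_B) = −8.314 × (0.797 ln 0.192 + 3.36 ln 0.808) = 16.9 J/K.

ΔS_mix = 16.9 J/K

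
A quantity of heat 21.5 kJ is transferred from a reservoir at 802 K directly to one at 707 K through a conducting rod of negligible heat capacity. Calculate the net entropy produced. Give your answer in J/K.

ΔS_hot = −Q/T_H = −21500/802 = -26.81 J/K and ΔS_cold = +Q/T_C = 21500/707 = 30.41 J/K.
ΔS_total = -26.81 + 30.41 = 3.6 J/K, positive as the second law requires.

ΔS_total = 3.6 J/K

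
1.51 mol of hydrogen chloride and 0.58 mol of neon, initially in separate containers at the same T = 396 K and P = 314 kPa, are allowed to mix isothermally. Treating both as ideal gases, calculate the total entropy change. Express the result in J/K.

ΔS_mix = 10.3 J/K

Mole fractions: x_A = 1.51/2.09 = 0.722, x_B = 0.278.
ΔS_mix = −R(n_A ln x_A + n_B ln x_B) = −8.314 × (1.51 ln 0.722 + 0.58 ln 0.278) = 10.3 J/K.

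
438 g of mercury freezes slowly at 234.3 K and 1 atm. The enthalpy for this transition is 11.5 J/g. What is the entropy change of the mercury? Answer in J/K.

ΔS = -21.5 J/K

Heat released by the substance: Q = −mL = −438 × 11.5 = −5037 J.
At constant T, ΔS = Q_rev/T = −5037 / 234.3 = -21.5 J/K.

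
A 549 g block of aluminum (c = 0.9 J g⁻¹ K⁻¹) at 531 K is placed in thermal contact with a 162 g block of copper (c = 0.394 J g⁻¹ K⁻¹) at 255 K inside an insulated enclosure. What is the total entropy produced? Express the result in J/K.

ΔS_total = 12.6 J/K

Energy balance: T_f = (m₁c₁T₁ + m₂c₂T₂)/(m₁c₁ + m₂c₂) = 499.43 K.
ΔS₁ = m₁c₁ ln(T_f/T₁) = 494.1 × ln(499.43/531) = -30.29 J/K.
ΔS₂ = m₂c₂ ln(T_f/T₂) = 63.828 × ln(499.43/255) = 42.9 J/K.
ΔS_total = -30.29 + 42.9 = 12.6 J/K.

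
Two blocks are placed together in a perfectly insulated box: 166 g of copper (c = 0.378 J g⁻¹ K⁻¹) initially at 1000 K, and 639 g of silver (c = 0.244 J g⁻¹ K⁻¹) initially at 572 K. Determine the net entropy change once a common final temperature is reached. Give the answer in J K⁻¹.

Energy balance: T_f = (m₁c₁T₁ + m₂c₂T₂)/(m₁c₁ + m₂c₂) = 694.82 K.
ΔS₁ = m₁c₁ ln(T_f/T₁) = 62.748 × ln(694.82/1000) = -22.85 J/K.
ΔS₂ = m₂c₂ ln(T_f/T₂) = 155.916 × ln(694.82/572) = 30.33 J/K.
ΔS_total = -22.85 + 30.33 = 7.48 J/K.

ΔS_total = 7.48 J/K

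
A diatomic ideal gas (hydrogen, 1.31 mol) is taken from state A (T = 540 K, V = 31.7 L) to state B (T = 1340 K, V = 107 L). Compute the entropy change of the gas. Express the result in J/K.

ΔS = 38 J/K

Entropy is a state function: ΔS = nC_V ln(T₂/T₁) + nR ln(V₂/V₁), with C_V = 5R/2 = 20.79 J mol⁻¹ K⁻¹ for a diatomic ideal gas.
ΔS = 1.31 × [20.79 × ln(1340/540) + 8.314 × ln(107/31.7)] = 38 J/K.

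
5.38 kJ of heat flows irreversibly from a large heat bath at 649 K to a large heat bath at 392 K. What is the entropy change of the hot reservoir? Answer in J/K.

The hot reservoir loses heat Q, so ΔS_hot = −Q/T_H = −5380/649 = -8.29 J/K.

ΔS_hot = -8.29 J/K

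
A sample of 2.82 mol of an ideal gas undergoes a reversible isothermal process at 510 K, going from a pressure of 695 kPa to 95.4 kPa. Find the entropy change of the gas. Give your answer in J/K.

ΔS_gas = 46.6 J/K

For an isothermal ideal gas ΔS_gas = nR ln(P₁/P₂) = 2.82 × 8.314 × ln(695/95.4) = 46.6 J/K.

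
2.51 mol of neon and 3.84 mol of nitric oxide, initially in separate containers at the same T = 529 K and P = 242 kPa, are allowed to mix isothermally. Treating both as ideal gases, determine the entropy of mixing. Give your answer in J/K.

Mole fractions: x_A = 2.51/6.35 = 0.395, x_B = 0.605.
ΔS_mix = −R(n_A ln x_A + n_B ln x_B) = −8.314 × (2.51 ln 0.395 + 3.84 ln 0.605) = 35.4 J/K.

ΔS_mix = 35.4 J/K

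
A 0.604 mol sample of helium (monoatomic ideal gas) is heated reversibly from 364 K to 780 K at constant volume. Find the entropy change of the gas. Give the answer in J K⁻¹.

At constant volume, ΔS = nC_V ln(T₂/T₁) with C_V = 3R/2 = 12.47 J mol⁻¹ K⁻¹.
ΔS = 0.604 × 12.47 × ln(780/364) = 5.74 J/K.

ΔS = 5.74 J/K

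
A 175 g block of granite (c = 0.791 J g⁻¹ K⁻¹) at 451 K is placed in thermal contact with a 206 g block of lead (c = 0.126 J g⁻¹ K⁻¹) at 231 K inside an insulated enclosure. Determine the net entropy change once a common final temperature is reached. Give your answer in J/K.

Energy balance: T_f = (m₁c₁T₁ + m₂c₂T₂)/(m₁c₁ + m₂c₂) = 416.26 K.
ΔS₁ = m₁c₁ ln(T_f/T₁) = 138.425 × ln(416.26/451) = -11.1 J/K.
ΔS₂ = m₂c₂ ln(T_f/T₂) = 25.956 × ln(416.26/231) = 15.29 J/K.
ΔS_total = -11.1 + 15.29 = 4.19 J/K.

ΔS_total = 4.19 J/K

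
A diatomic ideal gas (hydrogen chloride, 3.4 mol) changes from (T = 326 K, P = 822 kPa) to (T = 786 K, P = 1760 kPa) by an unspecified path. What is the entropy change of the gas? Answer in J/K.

ΔS = 65.5 J/K

ΔS = nC_p ln(T₂/T₁) − nR ln(P₂/P₁), with C_p = 7R/2 = 29.1 J mol⁻¹ K⁻¹ for a diatomic ideal gas.
ΔS = 3.4 × [29.1 × ln(786/326) − 8.314 × ln(1760/822)] = 65.5 J/K.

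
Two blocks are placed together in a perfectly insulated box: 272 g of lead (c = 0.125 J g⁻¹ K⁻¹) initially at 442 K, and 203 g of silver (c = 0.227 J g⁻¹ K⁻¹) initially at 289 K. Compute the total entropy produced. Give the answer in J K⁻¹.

ΔS_total = 1.79 J/K

Energy balance: T_f = (m₁c₁T₁ + m₂c₂T₂)/(m₁c₁ + m₂c₂) = 353.96 K.
ΔS₁ = m₁c₁ ln(T_f/T₁) = 34 × ln(353.96/442) = -7.552 J/K.
ΔS₂ = m₂c₂ ln(T_f/T₂) = 46.081 × ln(353.96/289) = 9.343 J/K.
ΔS_total = -7.552 + 9.343 = 1.79 J/K.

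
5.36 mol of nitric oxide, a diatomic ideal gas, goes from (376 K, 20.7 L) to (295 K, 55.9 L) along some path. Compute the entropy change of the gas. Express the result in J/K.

Entropy is a state function: ΔS = nC_V ln(T₂/T₁) + nR ln(V₂/V₁), with C_V = 5R/2 = 20.79 J mol⁻¹ K⁻¹ for a diatomic ideal gas.
ΔS = 5.36 × [20.79 × ln(295/376) + 8.314 × ln(55.9/20.7)] = 17.2 J/K.

ΔS = 17.2 J/K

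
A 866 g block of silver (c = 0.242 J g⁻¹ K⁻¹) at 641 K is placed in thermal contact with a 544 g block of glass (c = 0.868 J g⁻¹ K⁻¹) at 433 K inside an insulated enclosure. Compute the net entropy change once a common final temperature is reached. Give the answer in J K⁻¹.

Energy balance: T_f = (m₁c₁T₁ + m₂c₂T₂)/(m₁c₁ + m₂c₂) = 496.94 K.
ΔS₁ = m₁c₁ ln(T_f/T₁) = 209.572 × ln(496.94/641) = -53.35 J/K.
ΔS₂ = m₂c₂ ln(T_f/T₂) = 472.192 × ln(496.94/433) = 65.03 J/K.
ΔS_total = -53.35 + 65.03 = 11.7 J/K.

ΔS_total = 11.7 J/K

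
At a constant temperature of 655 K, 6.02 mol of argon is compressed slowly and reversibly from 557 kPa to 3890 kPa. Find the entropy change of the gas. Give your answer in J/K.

ΔS_gas = -97.3 J/K

For an isothermal ideal gas ΔS_gas = nR ln(P₁/P₂) = 6.02 × 8.314 × ln(557/3890) = -97.3 J/K.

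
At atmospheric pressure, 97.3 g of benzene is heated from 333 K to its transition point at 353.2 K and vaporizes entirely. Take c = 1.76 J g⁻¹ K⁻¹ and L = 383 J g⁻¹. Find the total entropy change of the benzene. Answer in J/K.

Warming step: ΔS₁ = m c ln(T_tr/T_i) = 97.3 × 1.76 × ln(353.2/333) = 10.09 J/K.
Phase change: ΔS₂ = +mL/T_tr = 97.3 × 383 / 353.2 = 105.5 J/K.
ΔS_total = (10.09) + (105.5) = 116 J/K.

ΔS = 116 J/K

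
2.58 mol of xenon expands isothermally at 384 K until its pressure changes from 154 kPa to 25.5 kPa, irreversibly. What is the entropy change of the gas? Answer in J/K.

ΔS_gas = 38.6 J/K

Entropy is a state function, so ΔS_gas depends only on the end states.
For an isothermal ideal gas ΔS_gas = nR ln(P₁/P₂) = 2.58 × 8.314 × ln(154/25.5) = 38.6 J/K.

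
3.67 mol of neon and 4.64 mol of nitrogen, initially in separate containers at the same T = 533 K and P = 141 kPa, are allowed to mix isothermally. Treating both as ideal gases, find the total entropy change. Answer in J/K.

ΔS_mix = 47.4 J/K

Mole fractions: x_A = 3.67/8.31 = 0.442, x_B = 0.558.
ΔS_mix = −R(n_A ln x_A + n_B ln x_B) = −8.314 × (3.67 ln 0.442 + 4.64 ln 0.558) = 47.4 J/K.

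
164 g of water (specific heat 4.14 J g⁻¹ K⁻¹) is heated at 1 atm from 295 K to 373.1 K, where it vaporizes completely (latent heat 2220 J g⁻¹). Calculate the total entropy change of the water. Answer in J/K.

Warming step: ΔS₁ = m c ln(T_tr/T_i) = 164 × 4.14 × ln(373.1/295) = 159.5 J/K.
Phase change: ΔS₂ = +mL/T_tr = 164 × 2220 / 373.1 = 975.8 J/K.
ΔS_total = (159.5) + (975.8) = 1140 J/K.

ΔS = 1140 J/K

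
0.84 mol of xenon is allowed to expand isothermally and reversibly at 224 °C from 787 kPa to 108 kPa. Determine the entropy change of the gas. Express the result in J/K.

ΔS_gas = 13.9 J/K

For an isothermal ideal gas ΔS_gas = nR ln(P₁/P₂) = 0.84 × 8.314 × ln(787/108) = 13.9 J/K.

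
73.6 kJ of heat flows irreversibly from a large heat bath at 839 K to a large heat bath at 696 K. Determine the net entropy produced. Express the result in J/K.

ΔS_total = 18 J/K

ΔS_hot = −Q/T_H = −73600/839 = -87.72 J/K and ΔS_cold = +Q/T_C = 73600/696 = 105.7 J/K.
ΔS_total = -87.72 + 105.7 = 18 J/K, positive as the second law requires.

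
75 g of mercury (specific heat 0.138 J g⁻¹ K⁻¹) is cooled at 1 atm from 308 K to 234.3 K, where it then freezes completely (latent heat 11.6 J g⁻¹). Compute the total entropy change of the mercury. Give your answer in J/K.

ΔS = -6.54 J/K

Cooling step: ΔS₁ = m c ln(T_tr/T_i) = 75 × 0.138 × ln(234.3/308) = -2.831 J/K.
Phase change: ΔS₂ = −mL/T_tr = −75 × 11.6 / 234.3 = -3.713 J/K.
ΔS_total = (-2.831) + (-3.713) = -6.54 J/K.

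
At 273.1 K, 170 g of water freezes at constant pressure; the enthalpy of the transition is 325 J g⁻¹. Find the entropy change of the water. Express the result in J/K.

ΔS = -202 J/K

Heat released by the substance: Q = −mL = −170 × 325 = −55250 J.
At constant T, ΔS = Q_rev/T = −55250 / 273.1 = -202 J/K.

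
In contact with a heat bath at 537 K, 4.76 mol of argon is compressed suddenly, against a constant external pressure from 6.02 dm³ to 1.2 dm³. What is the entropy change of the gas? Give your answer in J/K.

ΔS_gas = -63.8 J/K

Entropy is a state function, so ΔS_gas depends only on the end states.
For an isothermal ideal gas ΔS_gas = nR ln(V₂/V₁) = 4.76 × 8.314 × ln(1.2/6.02) = -63.8 J/K.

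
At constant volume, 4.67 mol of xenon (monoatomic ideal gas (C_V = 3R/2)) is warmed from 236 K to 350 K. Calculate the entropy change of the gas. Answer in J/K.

At constant volume, ΔS = nC_V ln(T₂/T₁) with C_V = 3R/2 = 12.47 J mol⁻¹ K⁻¹.
ΔS = 4.67 × 12.47 × ln(350/236) = 23 J/K.

ΔS = 23 J/K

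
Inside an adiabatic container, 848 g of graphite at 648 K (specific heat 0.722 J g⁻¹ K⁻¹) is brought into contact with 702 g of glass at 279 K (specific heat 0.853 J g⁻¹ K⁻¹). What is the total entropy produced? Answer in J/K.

Energy balance: T_f = (m₁c₁T₁ + m₂c₂T₂)/(m₁c₁ + m₂c₂) = 465.55 K.
ΔS₁ = m₁c₁ ln(T_f/T₁) = 612.256 × ln(465.55/648) = -202.5 J/K.
ΔS₂ = m₂c₂ ln(T_f/T₂) = 598.806 × ln(465.55/279) = 306.6 J/K.
ΔS_total = -202.5 + 306.6 = 104 J/K.

ΔS_total = 104 J/K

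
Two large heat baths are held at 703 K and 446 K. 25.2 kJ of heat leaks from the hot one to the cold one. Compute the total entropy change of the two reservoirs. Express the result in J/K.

ΔS_total = 20.7 J/K

ΔS_hot = −Q/T_H = −25200/703 = -35.846 J/K and ΔS_cold = +Q/T_C = 25200/446 = 56.502 J/K.
ΔS_total = -35.846 + 56.502 = 20.7 J/K, positive as the second law requires.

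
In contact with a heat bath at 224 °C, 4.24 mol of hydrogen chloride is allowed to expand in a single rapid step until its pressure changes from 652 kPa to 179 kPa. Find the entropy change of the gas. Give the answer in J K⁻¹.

Entropy is a state function, so ΔS_gas depends only on the end states.
For an isothermal ideal gas ΔS_gas = nR ln(P₁/P₂) = 4.24 × 8.314 × ln(652/179) = 45.6 J/K.

ΔS_gas = 45.6 J/K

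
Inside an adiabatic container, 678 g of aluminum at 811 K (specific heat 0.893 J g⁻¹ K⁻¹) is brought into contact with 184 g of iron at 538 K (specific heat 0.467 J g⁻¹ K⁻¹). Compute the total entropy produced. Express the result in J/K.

ΔS_total = 5.72 J/K

Energy balance: T_f = (m₁c₁T₁ + m₂c₂T₂)/(m₁c₁ + m₂c₂) = 777.07 K.
ΔS₁ = m₁c₁ ln(T_f/T₁) = 605.454 × ln(777.07/811) = -25.875 J/K.
ΔS₂ = m₂c₂ ln(T_f/T₂) = 85.928 × ln(777.07/538) = 31.593 J/K.
ΔS_total = -25.875 + 31.593 = 5.72 J/K.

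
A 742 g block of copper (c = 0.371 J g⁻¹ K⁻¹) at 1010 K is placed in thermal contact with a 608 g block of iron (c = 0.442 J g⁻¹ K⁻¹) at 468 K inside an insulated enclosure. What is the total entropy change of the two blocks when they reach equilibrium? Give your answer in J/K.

Energy balance: T_f = (m₁c₁T₁ + m₂c₂T₂)/(m₁c₁ + m₂c₂) = 742.26 K.
ΔS₁ = m₁c₁ ln(T_f/T₁) = 275.282 × ln(742.26/1010) = -84.788 J/K.
ΔS₂ = m₂c₂ ln(T_f/T₂) = 268.736 × ln(742.26/468) = 123.95 J/K.
ΔS_total = -84.788 + 123.95 = 39.2 J/K.

ΔS_total = 39.2 J/K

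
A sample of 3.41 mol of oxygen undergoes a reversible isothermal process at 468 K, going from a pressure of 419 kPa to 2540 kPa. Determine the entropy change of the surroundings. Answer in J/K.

For an isothermal ideal gas ΔS_gas = nR ln(P₁/P₂) = 3.41 × 8.314 × ln(419/2540) = -51.1 J/K.
The process is reversible, so ΔS_surr = −ΔS_gas = 51.1 J/K and ΔS_universe = 0.

ΔS_surr = 51.1 J/K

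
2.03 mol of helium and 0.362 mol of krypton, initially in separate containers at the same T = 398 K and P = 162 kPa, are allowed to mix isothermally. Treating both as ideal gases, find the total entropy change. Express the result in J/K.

Mole fractions: x_A = 2.03/2.39 = 0.849, x_B = 0.151.
ΔS_mix = −R(n_A ln x_A + n_B ln x_B) = −8.314 × (2.03 ln 0.849 + 0.362 ln 0.151) = 8.45 J/K.

ΔS_mix = 8.45 J/K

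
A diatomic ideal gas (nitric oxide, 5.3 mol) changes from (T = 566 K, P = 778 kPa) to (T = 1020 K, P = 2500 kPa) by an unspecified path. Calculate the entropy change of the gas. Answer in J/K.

ΔS = 39.4 J/K

ΔS = nC_p ln(T₂/T₁) − nR ln(P₂/P₁), with C_p = 7R/2 = 29.1 J mol⁻¹ K⁻¹ for a diatomic ideal gas.
ΔS = 5.3 × [29.1 × ln(1020/566) − 8.314 × ln(2500/778)] = 39.4 J/K.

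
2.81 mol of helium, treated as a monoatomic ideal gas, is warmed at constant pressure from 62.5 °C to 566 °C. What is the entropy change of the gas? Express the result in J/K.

ΔS = 53.5 J/K

In kelvin: T₁ = 335.65 K, T₂ = 839.15 K. At constant pressure, ΔS = nC_p ln(T₂/T₁) with C_p = 5R/2 = 20.79 J mol⁻¹ K⁻¹.
ΔS = 2.81 × 20.79 × ln(839.15/335.65) = 53.5 J/K.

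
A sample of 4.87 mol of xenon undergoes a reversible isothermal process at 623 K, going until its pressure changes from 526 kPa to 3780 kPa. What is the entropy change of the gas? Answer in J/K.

For an isothermal ideal gas ΔS_gas = nR ln(P₁/P₂) = 4.87 × 8.314 × ln(526/3780) = -79.9 J/K.

ΔS_gas = -79.9 J/K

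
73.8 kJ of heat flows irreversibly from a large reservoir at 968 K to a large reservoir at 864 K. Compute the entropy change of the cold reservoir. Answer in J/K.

The cold reservoir gains heat Q, so ΔS_cold = +Q/T_C = 73800/864 = 85.4 J/K.

ΔS_cold = 85.4 J/K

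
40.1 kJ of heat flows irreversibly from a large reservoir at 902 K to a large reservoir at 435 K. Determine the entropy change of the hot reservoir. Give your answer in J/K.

ΔS_hot = -44.5 J/K

The hot reservoir loses heat Q, so ΔS_hot = −Q/T_H = −40100/902 = -44.5 J/K.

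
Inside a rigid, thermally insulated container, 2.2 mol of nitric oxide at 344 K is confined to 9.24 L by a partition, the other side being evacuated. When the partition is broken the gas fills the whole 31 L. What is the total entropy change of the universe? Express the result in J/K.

For an ideal gas in free expansion Q = 0 and W = 0, so T is unchanged.
Entropy is a state function; using a reversible isothermal path, ΔS_gas = nR ln(V₂/V₁) = 2.2 × 8.314 × ln(31/9.24) = 22.1 J/K.
The insulated surroundings exchange no heat, so ΔS_surr = 0 and ΔS_universe = ΔS_gas.

ΔS_universe = 22.1 J/K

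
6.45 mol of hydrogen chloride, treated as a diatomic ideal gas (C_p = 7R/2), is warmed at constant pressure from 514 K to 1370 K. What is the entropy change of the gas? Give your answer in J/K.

ΔS = 184 J/K

At constant pressure, ΔS = nC_p ln(T₂/T₁) with C_p = 7R/2 = 29.1 J mol⁻¹ K⁻¹.
ΔS = 6.45 × 29.1 × ln(1370/514) = 184 J/K.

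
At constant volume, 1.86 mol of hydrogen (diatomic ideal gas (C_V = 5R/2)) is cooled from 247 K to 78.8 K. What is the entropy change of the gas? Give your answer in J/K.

At constant volume, ΔS = nC_V ln(T₂/T₁) with C_V = 5R/2 = 20.79 J mol⁻¹ K⁻¹.
ΔS = 1.86 × 20.79 × ln(78.8/247) = -44.2 J/K.

ΔS = -44.2 J/K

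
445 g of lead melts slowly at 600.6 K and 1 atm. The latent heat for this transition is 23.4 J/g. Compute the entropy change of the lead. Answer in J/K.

Heat absorbed by the substance: Q = mL = 445 × 23.4 = 10413 J.
At constant T, ΔS = Q_rev/T = 10413 / 600.6 = 17.3 J/K.

ΔS = 17.3 J/K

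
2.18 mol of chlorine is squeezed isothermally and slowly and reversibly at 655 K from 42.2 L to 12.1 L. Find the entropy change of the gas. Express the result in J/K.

ΔS_gas = -22.6 J/K

For an isothermal ideal gas ΔS_gas = nR ln(V₂/V₁) = 2.18 × 8.314 × ln(12.1/42.2) = -22.6 J/K.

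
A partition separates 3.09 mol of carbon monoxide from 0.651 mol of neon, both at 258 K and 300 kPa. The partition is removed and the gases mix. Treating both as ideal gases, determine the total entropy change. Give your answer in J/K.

Mole fractions: x_A = 3.09/3.74 = 0.826, x_B = 0.174.
ΔS_mix = −R(n_A ln x_A + n_B ln x_B) = −8.314 × (3.09 ln 0.826 + 0.651 ln 0.174) = 14.4 J/K.

ΔS_mix = 14.4 J/K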